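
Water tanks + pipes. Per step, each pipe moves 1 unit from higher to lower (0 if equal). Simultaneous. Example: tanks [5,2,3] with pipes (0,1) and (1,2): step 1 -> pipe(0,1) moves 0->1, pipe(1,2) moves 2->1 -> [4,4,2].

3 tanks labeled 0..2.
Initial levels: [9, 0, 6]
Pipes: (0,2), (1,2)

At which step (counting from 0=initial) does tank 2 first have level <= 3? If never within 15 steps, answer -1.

Step 1: flows [0->2,2->1] -> levels [8 1 6]
Step 2: flows [0->2,2->1] -> levels [7 2 6]
Step 3: flows [0->2,2->1] -> levels [6 3 6]
Step 4: flows [0=2,2->1] -> levels [6 4 5]
Step 5: flows [0->2,2->1] -> levels [5 5 5]
Step 6: flows [0=2,1=2] -> levels [5 5 5]
  -> stable; tank 2 stays at 5 > 3
Tank 2 never reaches <=3 within 15 steps

Answer: -1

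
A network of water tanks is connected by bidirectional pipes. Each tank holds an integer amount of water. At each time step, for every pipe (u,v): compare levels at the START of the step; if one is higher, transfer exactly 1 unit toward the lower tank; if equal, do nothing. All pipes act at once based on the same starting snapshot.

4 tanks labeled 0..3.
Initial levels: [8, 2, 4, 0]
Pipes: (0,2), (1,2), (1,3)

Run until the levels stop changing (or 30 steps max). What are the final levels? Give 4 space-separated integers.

Step 1: flows [0->2,2->1,1->3] -> levels [7 2 4 1]
Step 2: flows [0->2,2->1,1->3] -> levels [6 2 4 2]
Step 3: flows [0->2,2->1,1=3] -> levels [5 3 4 2]
Step 4: flows [0->2,2->1,1->3] -> levels [4 3 4 3]
Step 5: flows [0=2,2->1,1=3] -> levels [4 4 3 3]
Step 6: flows [0->2,1->2,1->3] -> levels [3 2 5 4]
Step 7: flows [2->0,2->1,3->1] -> levels [4 4 3 3]
  -> period-2 cycle: step 7 state = step 5 state; never stabilizes
  -> state at step 30: (30-5) mod 2 = 1, same as step 6 -> [3 2 5 4]

Answer: 3 2 5 4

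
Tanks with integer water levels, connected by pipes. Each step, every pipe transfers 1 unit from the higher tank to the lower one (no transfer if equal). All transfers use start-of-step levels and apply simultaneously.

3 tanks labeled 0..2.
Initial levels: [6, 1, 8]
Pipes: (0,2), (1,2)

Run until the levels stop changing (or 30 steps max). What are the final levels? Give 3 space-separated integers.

Step 1: flows [2->0,2->1] -> levels [7 2 6]
Step 2: flows [0->2,2->1] -> levels [6 3 6]
Step 3: flows [0=2,2->1] -> levels [6 4 5]
Step 4: flows [0->2,2->1] -> levels [5 5 5]
Step 5: flows [0=2,1=2] -> levels [5 5 5]
  -> stable (no change)

Answer: 5 5 5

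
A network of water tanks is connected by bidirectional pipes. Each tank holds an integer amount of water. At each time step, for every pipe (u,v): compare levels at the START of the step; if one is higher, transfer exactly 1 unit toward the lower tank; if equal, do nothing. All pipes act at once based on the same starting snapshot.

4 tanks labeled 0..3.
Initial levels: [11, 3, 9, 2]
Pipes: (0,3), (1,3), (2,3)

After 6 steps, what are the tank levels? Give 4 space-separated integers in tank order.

Answer: 7 7 7 4

Derivation:
Step 1: flows [0->3,1->3,2->3] -> levels [10 2 8 5]
Step 2: flows [0->3,3->1,2->3] -> levels [9 3 7 6]
Step 3: flows [0->3,3->1,2->3] -> levels [8 4 6 7]
Step 4: flows [0->3,3->1,3->2] -> levels [7 5 7 6]
Step 5: flows [0->3,3->1,2->3] -> levels [6 6 6 7]
Step 6: flows [3->0,3->1,3->2] -> levels [7 7 7 4]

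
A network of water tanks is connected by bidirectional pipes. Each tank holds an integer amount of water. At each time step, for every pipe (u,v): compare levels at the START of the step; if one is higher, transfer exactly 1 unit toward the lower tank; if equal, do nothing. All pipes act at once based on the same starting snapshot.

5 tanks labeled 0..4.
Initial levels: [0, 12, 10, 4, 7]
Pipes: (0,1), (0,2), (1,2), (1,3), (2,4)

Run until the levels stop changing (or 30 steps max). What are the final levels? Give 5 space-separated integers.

Answer: 7 8 5 6 7

Derivation:
Step 1: flows [1->0,2->0,1->2,1->3,2->4] -> levels [2 9 9 5 8]
Step 2: flows [1->0,2->0,1=2,1->3,2->4] -> levels [4 7 7 6 9]
Step 3: flows [1->0,2->0,1=2,1->3,4->2] -> levels [6 5 7 7 8]
Step 4: flows [0->1,2->0,2->1,3->1,4->2] -> levels [6 8 6 6 7]
Step 5: flows [1->0,0=2,1->2,1->3,4->2] -> levels [7 5 8 7 6]
Step 6: flows [0->1,2->0,2->1,3->1,2->4] -> levels [7 8 5 6 7]
Step 7: flows [1->0,0->2,1->2,1->3,4->2] -> levels [7 5 8 7 6]
  -> period-2 cycle: step 7 state = step 5 state; never stabilizes
  -> state at step 30: (30-5) mod 2 = 1, same as step 6 -> [7 8 5 6 7]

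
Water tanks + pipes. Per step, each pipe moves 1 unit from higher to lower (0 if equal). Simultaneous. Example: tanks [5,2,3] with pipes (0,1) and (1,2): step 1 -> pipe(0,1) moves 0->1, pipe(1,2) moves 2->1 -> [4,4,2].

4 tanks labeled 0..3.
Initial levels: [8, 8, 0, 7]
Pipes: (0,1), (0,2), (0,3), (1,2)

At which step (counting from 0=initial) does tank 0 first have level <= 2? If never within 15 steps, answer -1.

Step 1: flows [0=1,0->2,0->3,1->2] -> levels [6 7 2 8]
Step 2: flows [1->0,0->2,3->0,1->2] -> levels [7 5 4 7]
Step 3: flows [0->1,0->2,0=3,1->2] -> levels [5 5 6 7]
Step 4: flows [0=1,2->0,3->0,2->1] -> levels [7 6 4 6]
Step 5: flows [0->1,0->2,0->3,1->2] -> levels [4 6 6 7]
Step 6: flows [1->0,2->0,3->0,1=2] -> levels [7 5 5 6]
Step 7: flows [0->1,0->2,0->3,1=2] -> levels [4 6 6 7]
  -> period-2 cycle (repeats step 5); tank 0 never drops to <=2
Tank 0 never reaches <=2 within 15 steps

Answer: -1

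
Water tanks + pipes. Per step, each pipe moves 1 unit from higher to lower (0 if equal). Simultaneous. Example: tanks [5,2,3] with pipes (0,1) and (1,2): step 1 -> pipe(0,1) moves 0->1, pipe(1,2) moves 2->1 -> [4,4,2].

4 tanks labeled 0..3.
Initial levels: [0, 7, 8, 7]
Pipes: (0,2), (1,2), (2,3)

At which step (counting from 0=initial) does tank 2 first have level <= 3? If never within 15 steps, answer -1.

Answer: -1

Derivation:
Step 1: flows [2->0,2->1,2->3] -> levels [1 8 5 8]
Step 2: flows [2->0,1->2,3->2] -> levels [2 7 6 7]
Step 3: flows [2->0,1->2,3->2] -> levels [3 6 7 6]
Step 4: flows [2->0,2->1,2->3] -> levels [4 7 4 7]
Step 5: flows [0=2,1->2,3->2] -> levels [4 6 6 6]
Step 6: flows [2->0,1=2,2=3] -> levels [5 6 5 6]
Step 7: flows [0=2,1->2,3->2] -> levels [5 5 7 5]
Step 8: flows [2->0,2->1,2->3] -> levels [6 6 4 6]
Step 9: flows [0->2,1->2,3->2] -> levels [5 5 7 5]
  -> period-2 cycle (repeats step 7); tank 2 never drops to <=3
Tank 2 never reaches <=3 within 15 steps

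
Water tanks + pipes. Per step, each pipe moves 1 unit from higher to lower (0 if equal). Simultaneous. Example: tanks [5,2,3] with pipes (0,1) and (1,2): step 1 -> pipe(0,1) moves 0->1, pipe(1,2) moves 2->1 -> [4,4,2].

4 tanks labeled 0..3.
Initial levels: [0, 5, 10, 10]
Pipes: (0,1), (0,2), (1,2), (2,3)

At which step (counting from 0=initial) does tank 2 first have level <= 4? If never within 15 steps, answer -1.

Step 1: flows [1->0,2->0,2->1,2=3] -> levels [2 5 8 10]
Step 2: flows [1->0,2->0,2->1,3->2] -> levels [4 5 7 9]
Step 3: flows [1->0,2->0,2->1,3->2] -> levels [6 5 6 8]
Step 4: flows [0->1,0=2,2->1,3->2] -> levels [5 7 6 7]
Step 5: flows [1->0,2->0,1->2,3->2] -> levels [7 5 7 6]
Step 6: flows [0->1,0=2,2->1,2->3] -> levels [6 7 5 7]
Step 7: flows [1->0,0->2,1->2,3->2] -> levels [6 5 8 6]
Step 8: flows [0->1,2->0,2->1,2->3] -> levels [6 7 5 7]
  -> period-2 cycle (repeats step 6); tank 2 never drops to <=4
Tank 2 never reaches <=4 within 15 steps

Answer: -1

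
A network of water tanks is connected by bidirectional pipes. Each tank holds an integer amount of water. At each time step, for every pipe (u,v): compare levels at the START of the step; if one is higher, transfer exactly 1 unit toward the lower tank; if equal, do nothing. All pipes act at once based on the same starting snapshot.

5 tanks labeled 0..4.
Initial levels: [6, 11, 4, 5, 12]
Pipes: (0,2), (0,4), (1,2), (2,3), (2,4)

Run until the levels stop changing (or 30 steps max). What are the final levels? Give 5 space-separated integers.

Answer: 8 8 6 8 8

Derivation:
Step 1: flows [0->2,4->0,1->2,3->2,4->2] -> levels [6 10 8 4 10]
Step 2: flows [2->0,4->0,1->2,2->3,4->2] -> levels [8 9 8 5 8]
Step 3: flows [0=2,0=4,1->2,2->3,2=4] -> levels [8 8 8 6 8]
Step 4: flows [0=2,0=4,1=2,2->3,2=4] -> levels [8 8 7 7 8]
Step 5: flows [0->2,0=4,1->2,2=3,4->2] -> levels [7 7 10 7 7]
Step 6: flows [2->0,0=4,2->1,2->3,2->4] -> levels [8 8 6 8 8]
Step 7: flows [0->2,0=4,1->2,3->2,4->2] -> levels [7 7 10 7 7]
  -> period-2 cycle: step 7 state = step 5 state; never stabilizes
  -> state at step 30: (30-5) mod 2 = 1, same as step 6 -> [8 8 6 8 8]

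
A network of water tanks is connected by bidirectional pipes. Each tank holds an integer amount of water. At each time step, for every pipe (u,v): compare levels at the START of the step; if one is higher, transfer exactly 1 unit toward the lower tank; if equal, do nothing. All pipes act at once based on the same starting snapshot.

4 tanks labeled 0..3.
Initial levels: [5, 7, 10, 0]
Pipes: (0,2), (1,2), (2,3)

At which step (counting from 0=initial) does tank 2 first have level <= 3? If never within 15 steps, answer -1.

Step 1: flows [2->0,2->1,2->3] -> levels [6 8 7 1]
Step 2: flows [2->0,1->2,2->3] -> levels [7 7 6 2]
Step 3: flows [0->2,1->2,2->3] -> levels [6 6 7 3]
Step 4: flows [2->0,2->1,2->3] -> levels [7 7 4 4]
Step 5: flows [0->2,1->2,2=3] -> levels [6 6 6 4]
Step 6: flows [0=2,1=2,2->3] -> levels [6 6 5 5]
Step 7: flows [0->2,1->2,2=3] -> levels [5 5 7 5]
Step 8: flows [2->0,2->1,2->3] -> levels [6 6 4 6]
Step 9: flows [0->2,1->2,3->2] -> levels [5 5 7 5]
  -> period-2 cycle (repeats step 7); tank 2 never drops to <=3
Tank 2 never reaches <=3 within 15 steps

Answer: -1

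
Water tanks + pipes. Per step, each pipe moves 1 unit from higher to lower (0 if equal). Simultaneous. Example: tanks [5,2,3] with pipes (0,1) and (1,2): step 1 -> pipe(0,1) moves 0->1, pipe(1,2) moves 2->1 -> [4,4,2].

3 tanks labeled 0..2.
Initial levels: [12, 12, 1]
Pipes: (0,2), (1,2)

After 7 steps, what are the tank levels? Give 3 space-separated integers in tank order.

Answer: 9 9 7

Derivation:
Step 1: flows [0->2,1->2] -> levels [11 11 3]
Step 2: flows [0->2,1->2] -> levels [10 10 5]
Step 3: flows [0->2,1->2] -> levels [9 9 7]
Step 4: flows [0->2,1->2] -> levels [8 8 9]
Step 5: flows [2->0,2->1] -> levels [9 9 7]
  -> period-2 cycle: step 5 state = step 3 state
  -> state at step 7: (7-3) mod 2 = 0, same as step 3 -> [9 9 7]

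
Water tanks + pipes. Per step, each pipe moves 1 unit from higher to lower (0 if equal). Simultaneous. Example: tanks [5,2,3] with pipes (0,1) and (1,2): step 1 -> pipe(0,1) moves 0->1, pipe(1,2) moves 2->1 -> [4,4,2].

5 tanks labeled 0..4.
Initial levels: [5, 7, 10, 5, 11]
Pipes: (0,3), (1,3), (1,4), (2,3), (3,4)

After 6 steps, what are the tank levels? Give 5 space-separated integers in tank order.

Answer: 7 8 7 9 7

Derivation:
Step 1: flows [0=3,1->3,4->1,2->3,4->3] -> levels [5 7 9 8 9]
Step 2: flows [3->0,3->1,4->1,2->3,4->3] -> levels [6 9 8 8 7]
Step 3: flows [3->0,1->3,1->4,2=3,3->4] -> levels [7 7 8 7 9]
Step 4: flows [0=3,1=3,4->1,2->3,4->3] -> levels [7 8 7 9 7]
Step 5: flows [3->0,3->1,1->4,3->2,3->4] -> levels [8 8 8 5 9]
Step 6: flows [0->3,1->3,4->1,2->3,4->3] -> levels [7 8 7 9 7]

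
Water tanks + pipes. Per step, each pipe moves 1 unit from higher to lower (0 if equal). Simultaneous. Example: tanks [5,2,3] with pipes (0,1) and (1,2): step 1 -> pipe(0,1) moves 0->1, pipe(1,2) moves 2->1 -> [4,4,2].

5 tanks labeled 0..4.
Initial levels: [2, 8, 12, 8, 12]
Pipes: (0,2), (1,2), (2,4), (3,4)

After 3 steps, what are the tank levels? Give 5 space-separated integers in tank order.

Answer: 5 9 9 9 10

Derivation:
Step 1: flows [2->0,2->1,2=4,4->3] -> levels [3 9 10 9 11]
Step 2: flows [2->0,2->1,4->2,4->3] -> levels [4 10 9 10 9]
Step 3: flows [2->0,1->2,2=4,3->4] -> levels [5 9 9 9 10]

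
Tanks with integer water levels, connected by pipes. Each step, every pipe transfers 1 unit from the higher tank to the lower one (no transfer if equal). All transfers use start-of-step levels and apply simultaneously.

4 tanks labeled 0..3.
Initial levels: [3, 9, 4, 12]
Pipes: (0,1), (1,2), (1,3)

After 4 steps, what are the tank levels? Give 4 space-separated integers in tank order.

Step 1: flows [1->0,1->2,3->1] -> levels [4 8 5 11]
Step 2: flows [1->0,1->2,3->1] -> levels [5 7 6 10]
Step 3: flows [1->0,1->2,3->1] -> levels [6 6 7 9]
Step 4: flows [0=1,2->1,3->1] -> levels [6 8 6 8]

Answer: 6 8 6 8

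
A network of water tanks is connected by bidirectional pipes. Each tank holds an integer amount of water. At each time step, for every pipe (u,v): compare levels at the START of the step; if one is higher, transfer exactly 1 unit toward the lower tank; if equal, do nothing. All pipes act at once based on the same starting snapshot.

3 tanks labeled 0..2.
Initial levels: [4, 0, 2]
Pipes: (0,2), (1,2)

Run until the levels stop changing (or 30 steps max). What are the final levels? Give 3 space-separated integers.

Answer: 2 2 2

Derivation:
Step 1: flows [0->2,2->1] -> levels [3 1 2]
Step 2: flows [0->2,2->1] -> levels [2 2 2]
Step 3: flows [0=2,1=2] -> levels [2 2 2]
  -> stable (no change)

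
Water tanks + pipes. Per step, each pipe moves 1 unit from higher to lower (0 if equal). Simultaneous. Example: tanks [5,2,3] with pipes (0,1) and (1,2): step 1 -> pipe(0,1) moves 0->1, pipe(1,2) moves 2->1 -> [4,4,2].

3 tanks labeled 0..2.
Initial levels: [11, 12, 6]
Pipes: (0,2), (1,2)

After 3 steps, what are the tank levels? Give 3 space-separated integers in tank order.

Step 1: flows [0->2,1->2] -> levels [10 11 8]
Step 2: flows [0->2,1->2] -> levels [9 10 10]
Step 3: flows [2->0,1=2] -> levels [10 10 9]

Answer: 10 10 9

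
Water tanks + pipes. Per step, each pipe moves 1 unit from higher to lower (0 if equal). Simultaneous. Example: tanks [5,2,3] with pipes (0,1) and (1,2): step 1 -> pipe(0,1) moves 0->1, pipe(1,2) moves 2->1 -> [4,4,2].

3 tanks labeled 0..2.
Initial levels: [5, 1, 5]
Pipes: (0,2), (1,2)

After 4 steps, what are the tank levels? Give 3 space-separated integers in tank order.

Answer: 3 3 5

Derivation:
Step 1: flows [0=2,2->1] -> levels [5 2 4]
Step 2: flows [0->2,2->1] -> levels [4 3 4]
Step 3: flows [0=2,2->1] -> levels [4 4 3]
Step 4: flows [0->2,1->2] -> levels [3 3 5]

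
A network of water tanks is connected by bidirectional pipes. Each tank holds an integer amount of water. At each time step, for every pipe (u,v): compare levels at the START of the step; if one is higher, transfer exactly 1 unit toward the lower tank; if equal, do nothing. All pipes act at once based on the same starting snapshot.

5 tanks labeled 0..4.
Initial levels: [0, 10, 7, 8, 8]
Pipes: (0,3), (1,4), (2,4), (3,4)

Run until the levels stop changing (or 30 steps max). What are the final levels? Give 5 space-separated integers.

Answer: 6 7 7 5 8

Derivation:
Step 1: flows [3->0,1->4,4->2,3=4] -> levels [1 9 8 7 8]
Step 2: flows [3->0,1->4,2=4,4->3] -> levels [2 8 8 7 8]
Step 3: flows [3->0,1=4,2=4,4->3] -> levels [3 8 8 7 7]
Step 4: flows [3->0,1->4,2->4,3=4] -> levels [4 7 7 6 9]
Step 5: flows [3->0,4->1,4->2,4->3] -> levels [5 8 8 6 6]
Step 6: flows [3->0,1->4,2->4,3=4] -> levels [6 7 7 5 8]
Step 7: flows [0->3,4->1,4->2,4->3] -> levels [5 8 8 7 5]
Step 8: flows [3->0,1->4,2->4,3->4] -> levels [6 7 7 5 8]
  -> period-2 cycle: step 8 state = step 6 state; never stabilizes
  -> state at step 30: (30-6) mod 2 = 0, same as step 6 -> [6 7 7 5 8]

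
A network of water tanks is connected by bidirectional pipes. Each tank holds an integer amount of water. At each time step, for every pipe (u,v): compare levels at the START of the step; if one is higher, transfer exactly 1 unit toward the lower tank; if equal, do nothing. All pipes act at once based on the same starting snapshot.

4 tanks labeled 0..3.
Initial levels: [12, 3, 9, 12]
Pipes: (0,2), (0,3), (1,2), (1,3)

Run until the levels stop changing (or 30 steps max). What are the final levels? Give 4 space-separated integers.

Step 1: flows [0->2,0=3,2->1,3->1] -> levels [11 5 9 11]
Step 2: flows [0->2,0=3,2->1,3->1] -> levels [10 7 9 10]
Step 3: flows [0->2,0=3,2->1,3->1] -> levels [9 9 9 9]
Step 4: flows [0=2,0=3,1=2,1=3] -> levels [9 9 9 9]
  -> stable (no change)

Answer: 9 9 9 9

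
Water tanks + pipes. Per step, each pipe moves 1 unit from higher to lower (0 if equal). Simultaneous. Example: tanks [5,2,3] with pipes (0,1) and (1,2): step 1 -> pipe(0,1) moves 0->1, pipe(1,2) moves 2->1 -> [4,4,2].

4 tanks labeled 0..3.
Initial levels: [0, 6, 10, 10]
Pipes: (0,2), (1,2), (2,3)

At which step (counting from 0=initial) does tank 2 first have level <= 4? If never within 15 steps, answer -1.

Answer: -1

Derivation:
Step 1: flows [2->0,2->1,2=3] -> levels [1 7 8 10]
Step 2: flows [2->0,2->1,3->2] -> levels [2 8 7 9]
Step 3: flows [2->0,1->2,3->2] -> levels [3 7 8 8]
Step 4: flows [2->0,2->1,2=3] -> levels [4 8 6 8]
Step 5: flows [2->0,1->2,3->2] -> levels [5 7 7 7]
Step 6: flows [2->0,1=2,2=3] -> levels [6 7 6 7]
Step 7: flows [0=2,1->2,3->2] -> levels [6 6 8 6]
Step 8: flows [2->0,2->1,2->3] -> levels [7 7 5 7]
Step 9: flows [0->2,1->2,3->2] -> levels [6 6 8 6]
  -> period-2 cycle (repeats step 7); tank 2 never drops to <=4
Tank 2 never reaches <=4 within 15 steps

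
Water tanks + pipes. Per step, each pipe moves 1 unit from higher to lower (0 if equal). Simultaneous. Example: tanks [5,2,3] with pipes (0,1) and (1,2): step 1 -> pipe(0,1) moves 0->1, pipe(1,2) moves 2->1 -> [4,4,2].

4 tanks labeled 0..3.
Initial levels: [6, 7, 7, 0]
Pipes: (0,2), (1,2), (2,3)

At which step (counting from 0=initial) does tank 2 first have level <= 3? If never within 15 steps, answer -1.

Answer: 5

Derivation:
Step 1: flows [2->0,1=2,2->3] -> levels [7 7 5 1]
Step 2: flows [0->2,1->2,2->3] -> levels [6 6 6 2]
Step 3: flows [0=2,1=2,2->3] -> levels [6 6 5 3]
Step 4: flows [0->2,1->2,2->3] -> levels [5 5 6 4]
Step 5: flows [2->0,2->1,2->3] -> levels [6 6 3 5]
Tank 2 first reaches <=3 at step 5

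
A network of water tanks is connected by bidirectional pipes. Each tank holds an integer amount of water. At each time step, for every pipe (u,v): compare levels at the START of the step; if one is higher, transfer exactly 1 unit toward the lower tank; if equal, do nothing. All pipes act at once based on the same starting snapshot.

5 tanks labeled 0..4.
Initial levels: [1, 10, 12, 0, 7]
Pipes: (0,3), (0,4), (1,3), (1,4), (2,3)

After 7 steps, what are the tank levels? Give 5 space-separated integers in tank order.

Answer: 7 7 7 5 4

Derivation:
Step 1: flows [0->3,4->0,1->3,1->4,2->3] -> levels [1 8 11 3 7]
Step 2: flows [3->0,4->0,1->3,1->4,2->3] -> levels [3 6 10 4 7]
Step 3: flows [3->0,4->0,1->3,4->1,2->3] -> levels [5 6 9 5 5]
Step 4: flows [0=3,0=4,1->3,1->4,2->3] -> levels [5 4 8 7 6]
Step 5: flows [3->0,4->0,3->1,4->1,2->3] -> levels [7 6 7 6 4]
Step 6: flows [0->3,0->4,1=3,1->4,2->3] -> levels [5 5 6 8 6]
Step 7: flows [3->0,4->0,3->1,4->1,3->2] -> levels [7 7 7 5 4]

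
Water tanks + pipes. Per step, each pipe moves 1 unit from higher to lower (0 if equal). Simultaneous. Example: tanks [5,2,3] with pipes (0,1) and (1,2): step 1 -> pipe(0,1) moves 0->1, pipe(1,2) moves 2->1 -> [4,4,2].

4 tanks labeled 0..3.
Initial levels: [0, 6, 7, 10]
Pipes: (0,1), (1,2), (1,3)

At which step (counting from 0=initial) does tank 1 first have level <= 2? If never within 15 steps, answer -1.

Answer: -1

Derivation:
Step 1: flows [1->0,2->1,3->1] -> levels [1 7 6 9]
Step 2: flows [1->0,1->2,3->1] -> levels [2 6 7 8]
Step 3: flows [1->0,2->1,3->1] -> levels [3 7 6 7]
Step 4: flows [1->0,1->2,1=3] -> levels [4 5 7 7]
Step 5: flows [1->0,2->1,3->1] -> levels [5 6 6 6]
Step 6: flows [1->0,1=2,1=3] -> levels [6 5 6 6]
Step 7: flows [0->1,2->1,3->1] -> levels [5 8 5 5]
Step 8: flows [1->0,1->2,1->3] -> levels [6 5 6 6]
  -> period-2 cycle (repeats step 6); tank 1 never drops to <=2
Tank 1 never reaches <=2 within 15 steps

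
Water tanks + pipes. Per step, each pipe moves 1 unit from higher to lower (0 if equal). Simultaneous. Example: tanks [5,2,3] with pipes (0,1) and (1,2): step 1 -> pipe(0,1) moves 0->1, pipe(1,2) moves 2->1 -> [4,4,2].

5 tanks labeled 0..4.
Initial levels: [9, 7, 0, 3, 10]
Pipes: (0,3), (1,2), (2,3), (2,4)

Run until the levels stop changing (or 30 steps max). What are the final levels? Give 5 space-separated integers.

Step 1: flows [0->3,1->2,3->2,4->2] -> levels [8 6 3 3 9]
Step 2: flows [0->3,1->2,2=3,4->2] -> levels [7 5 5 4 8]
Step 3: flows [0->3,1=2,2->3,4->2] -> levels [6 5 5 6 7]
Step 4: flows [0=3,1=2,3->2,4->2] -> levels [6 5 7 5 6]
Step 5: flows [0->3,2->1,2->3,2->4] -> levels [5 6 4 7 7]
Step 6: flows [3->0,1->2,3->2,4->2] -> levels [6 5 7 5 6]
  -> period-2 cycle: step 6 state = step 4 state; never stabilizes
  -> state at step 30: (30-4) mod 2 = 0, same as step 4 -> [6 5 7 5 6]

Answer: 6 5 7 5 6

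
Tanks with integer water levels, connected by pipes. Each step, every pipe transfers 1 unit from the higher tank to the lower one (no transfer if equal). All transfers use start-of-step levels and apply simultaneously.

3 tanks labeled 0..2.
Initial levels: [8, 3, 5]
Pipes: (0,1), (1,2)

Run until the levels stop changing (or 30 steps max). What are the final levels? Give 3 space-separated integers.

Answer: 6 4 6

Derivation:
Step 1: flows [0->1,2->1] -> levels [7 5 4]
Step 2: flows [0->1,1->2] -> levels [6 5 5]
Step 3: flows [0->1,1=2] -> levels [5 6 5]
Step 4: flows [1->0,1->2] -> levels [6 4 6]
Step 5: flows [0->1,2->1] -> levels [5 6 5]
  -> period-2 cycle: step 5 state = step 3 state; never stabilizes
  -> state at step 30: (30-3) mod 2 = 1, same as step 4 -> [6 4 6]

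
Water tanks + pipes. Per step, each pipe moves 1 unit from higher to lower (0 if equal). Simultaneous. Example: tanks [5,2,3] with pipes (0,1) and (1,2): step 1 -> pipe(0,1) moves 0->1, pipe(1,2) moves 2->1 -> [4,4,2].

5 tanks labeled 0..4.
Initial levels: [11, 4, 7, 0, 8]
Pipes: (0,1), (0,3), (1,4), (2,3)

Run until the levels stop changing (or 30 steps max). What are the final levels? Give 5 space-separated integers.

Step 1: flows [0->1,0->3,4->1,2->3] -> levels [9 6 6 2 7]
Step 2: flows [0->1,0->3,4->1,2->3] -> levels [7 8 5 4 6]
Step 3: flows [1->0,0->3,1->4,2->3] -> levels [7 6 4 6 7]
Step 4: flows [0->1,0->3,4->1,3->2] -> levels [5 8 5 6 6]
Step 5: flows [1->0,3->0,1->4,3->2] -> levels [7 6 6 4 7]
Step 6: flows [0->1,0->3,4->1,2->3] -> levels [5 8 5 6 6]
  -> period-2 cycle: step 6 state = step 4 state; never stabilizes
  -> state at step 30: (30-4) mod 2 = 0, same as step 4 -> [5 8 5 6 6]

Answer: 5 8 5 6 6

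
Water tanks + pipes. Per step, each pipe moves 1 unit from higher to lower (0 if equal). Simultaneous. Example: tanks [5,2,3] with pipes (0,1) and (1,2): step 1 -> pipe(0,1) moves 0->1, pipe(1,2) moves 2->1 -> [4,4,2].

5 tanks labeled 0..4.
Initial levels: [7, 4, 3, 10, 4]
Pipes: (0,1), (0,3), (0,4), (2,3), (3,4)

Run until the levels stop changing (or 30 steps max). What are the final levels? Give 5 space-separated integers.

Answer: 6 6 5 4 7

Derivation:
Step 1: flows [0->1,3->0,0->4,3->2,3->4] -> levels [6 5 4 7 6]
Step 2: flows [0->1,3->0,0=4,3->2,3->4] -> levels [6 6 5 4 7]
Step 3: flows [0=1,0->3,4->0,2->3,4->3] -> levels [6 6 4 7 5]
Step 4: flows [0=1,3->0,0->4,3->2,3->4] -> levels [6 6 5 4 7]
  -> period-2 cycle: step 4 state = step 2 state; never stabilizes
  -> state at step 30: (30-2) mod 2 = 0, same as step 2 -> [6 6 5 4 7]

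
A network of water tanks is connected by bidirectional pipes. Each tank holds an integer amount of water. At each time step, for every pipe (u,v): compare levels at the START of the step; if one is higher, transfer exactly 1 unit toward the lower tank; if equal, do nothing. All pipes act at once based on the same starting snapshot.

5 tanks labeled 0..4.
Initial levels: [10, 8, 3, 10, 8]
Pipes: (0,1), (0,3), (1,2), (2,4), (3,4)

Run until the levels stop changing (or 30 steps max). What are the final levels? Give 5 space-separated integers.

Step 1: flows [0->1,0=3,1->2,4->2,3->4] -> levels [9 8 5 9 8]
Step 2: flows [0->1,0=3,1->2,4->2,3->4] -> levels [8 8 7 8 8]
Step 3: flows [0=1,0=3,1->2,4->2,3=4] -> levels [8 7 9 8 7]
Step 4: flows [0->1,0=3,2->1,2->4,3->4] -> levels [7 9 7 7 9]
Step 5: flows [1->0,0=3,1->2,4->2,4->3] -> levels [8 7 9 8 7]
  -> period-2 cycle: step 5 state = step 3 state; never stabilizes
  -> state at step 30: (30-3) mod 2 = 1, same as step 4 -> [7 9 7 7 9]

Answer: 7 9 7 7 9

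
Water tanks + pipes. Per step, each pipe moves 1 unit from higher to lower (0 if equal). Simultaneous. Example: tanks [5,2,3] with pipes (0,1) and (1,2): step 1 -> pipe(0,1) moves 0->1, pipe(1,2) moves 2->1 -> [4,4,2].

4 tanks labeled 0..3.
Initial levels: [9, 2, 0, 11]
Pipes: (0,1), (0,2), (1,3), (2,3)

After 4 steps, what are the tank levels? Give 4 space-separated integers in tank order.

Step 1: flows [0->1,0->2,3->1,3->2] -> levels [7 4 2 9]
Step 2: flows [0->1,0->2,3->1,3->2] -> levels [5 6 4 7]
Step 3: flows [1->0,0->2,3->1,3->2] -> levels [5 6 6 5]
Step 4: flows [1->0,2->0,1->3,2->3] -> levels [7 4 4 7]

Answer: 7 4 4 7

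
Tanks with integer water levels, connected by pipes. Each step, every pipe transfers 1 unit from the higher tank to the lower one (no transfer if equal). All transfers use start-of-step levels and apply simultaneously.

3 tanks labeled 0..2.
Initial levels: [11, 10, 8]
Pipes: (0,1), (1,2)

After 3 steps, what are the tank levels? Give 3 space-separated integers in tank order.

Step 1: flows [0->1,1->2] -> levels [10 10 9]
Step 2: flows [0=1,1->2] -> levels [10 9 10]
Step 3: flows [0->1,2->1] -> levels [9 11 9]

Answer: 9 11 9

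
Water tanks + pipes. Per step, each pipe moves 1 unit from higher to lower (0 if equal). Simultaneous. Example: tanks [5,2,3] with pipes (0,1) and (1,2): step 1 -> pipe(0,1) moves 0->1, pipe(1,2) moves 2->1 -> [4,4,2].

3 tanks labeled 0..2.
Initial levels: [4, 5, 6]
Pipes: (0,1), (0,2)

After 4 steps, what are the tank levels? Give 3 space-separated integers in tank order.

Answer: 4 5 6

Derivation:
Step 1: flows [1->0,2->0] -> levels [6 4 5]
Step 2: flows [0->1,0->2] -> levels [4 5 6]
  -> period-2 cycle: step 2 state = step 0 state
  -> state at step 4: (4-0) mod 2 = 0, same as step 0 -> [4 5 6]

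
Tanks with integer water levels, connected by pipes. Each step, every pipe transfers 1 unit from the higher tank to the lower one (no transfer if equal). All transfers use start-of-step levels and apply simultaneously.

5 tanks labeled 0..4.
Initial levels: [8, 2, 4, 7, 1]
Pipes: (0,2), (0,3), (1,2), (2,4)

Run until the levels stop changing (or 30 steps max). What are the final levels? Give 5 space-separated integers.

Answer: 6 4 3 5 4

Derivation:
Step 1: flows [0->2,0->3,2->1,2->4] -> levels [6 3 3 8 2]
Step 2: flows [0->2,3->0,1=2,2->4] -> levels [6 3 3 7 3]
Step 3: flows [0->2,3->0,1=2,2=4] -> levels [6 3 4 6 3]
Step 4: flows [0->2,0=3,2->1,2->4] -> levels [5 4 3 6 4]
Step 5: flows [0->2,3->0,1->2,4->2] -> levels [5 3 6 5 3]
Step 6: flows [2->0,0=3,2->1,2->4] -> levels [6 4 3 5 4]
Step 7: flows [0->2,0->3,1->2,4->2] -> levels [4 3 6 6 3]
Step 8: flows [2->0,3->0,2->1,2->4] -> levels [6 4 3 5 4]
  -> period-2 cycle: step 8 state = step 6 state; never stabilizes
  -> state at step 30: (30-6) mod 2 = 0, same as step 6 -> [6 4 3 5 4]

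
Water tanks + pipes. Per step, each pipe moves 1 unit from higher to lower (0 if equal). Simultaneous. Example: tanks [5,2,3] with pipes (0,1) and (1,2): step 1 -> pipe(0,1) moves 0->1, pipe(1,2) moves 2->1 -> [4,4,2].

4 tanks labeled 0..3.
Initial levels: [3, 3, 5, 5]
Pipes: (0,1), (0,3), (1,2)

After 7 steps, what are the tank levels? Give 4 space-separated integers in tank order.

Answer: 4 4 4 4

Derivation:
Step 1: flows [0=1,3->0,2->1] -> levels [4 4 4 4]
Step 2: flows [0=1,0=3,1=2] -> levels [4 4 4 4]
  -> stable; steps 3..7 unchanged -> [4 4 4 4]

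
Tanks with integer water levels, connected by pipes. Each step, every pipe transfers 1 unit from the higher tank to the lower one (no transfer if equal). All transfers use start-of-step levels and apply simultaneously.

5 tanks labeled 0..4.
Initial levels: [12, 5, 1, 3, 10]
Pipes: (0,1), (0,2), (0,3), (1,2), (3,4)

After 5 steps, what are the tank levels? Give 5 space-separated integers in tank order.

Answer: 5 6 6 8 6

Derivation:
Step 1: flows [0->1,0->2,0->3,1->2,4->3] -> levels [9 5 3 5 9]
Step 2: flows [0->1,0->2,0->3,1->2,4->3] -> levels [6 5 5 7 8]
Step 3: flows [0->1,0->2,3->0,1=2,4->3] -> levels [5 6 6 7 7]
Step 4: flows [1->0,2->0,3->0,1=2,3=4] -> levels [8 5 5 6 7]
Step 5: flows [0->1,0->2,0->3,1=2,4->3] -> levels [5 6 6 8 6]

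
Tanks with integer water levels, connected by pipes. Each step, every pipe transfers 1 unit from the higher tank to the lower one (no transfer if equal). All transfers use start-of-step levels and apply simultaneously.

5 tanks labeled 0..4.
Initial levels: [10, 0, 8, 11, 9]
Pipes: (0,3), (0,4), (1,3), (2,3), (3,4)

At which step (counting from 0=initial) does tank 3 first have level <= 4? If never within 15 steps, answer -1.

Step 1: flows [3->0,0->4,3->1,3->2,3->4] -> levels [10 1 9 7 11]
Step 2: flows [0->3,4->0,3->1,2->3,4->3] -> levels [10 2 8 9 9]
Step 3: flows [0->3,0->4,3->1,3->2,3=4] -> levels [8 3 9 8 10]
Step 4: flows [0=3,4->0,3->1,2->3,4->3] -> levels [9 4 8 9 8]
Step 5: flows [0=3,0->4,3->1,3->2,3->4] -> levels [8 5 9 6 10]
Step 6: flows [0->3,4->0,3->1,2->3,4->3] -> levels [8 6 8 8 8]
Step 7: flows [0=3,0=4,3->1,2=3,3=4] -> levels [8 7 8 7 8]
Step 8: flows [0->3,0=4,1=3,2->3,4->3] -> levels [7 7 7 10 7]
Step 9: flows [3->0,0=4,3->1,3->2,3->4] -> levels [8 8 8 6 8]
Step 10: flows [0->3,0=4,1->3,2->3,4->3] -> levels [7 7 7 10 7]
  -> period-2 cycle (repeats step 8); tank 3 never drops to <=4
Tank 3 never reaches <=4 within 15 steps

Answer: -1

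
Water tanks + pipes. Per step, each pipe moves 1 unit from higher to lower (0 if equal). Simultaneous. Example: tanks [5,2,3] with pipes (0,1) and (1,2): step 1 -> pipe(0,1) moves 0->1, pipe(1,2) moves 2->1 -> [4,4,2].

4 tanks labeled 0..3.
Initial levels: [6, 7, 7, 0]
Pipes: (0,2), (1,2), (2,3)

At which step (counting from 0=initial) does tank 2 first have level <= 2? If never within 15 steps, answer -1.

Answer: -1

Derivation:
Step 1: flows [2->0,1=2,2->3] -> levels [7 7 5 1]
Step 2: flows [0->2,1->2,2->3] -> levels [6 6 6 2]
Step 3: flows [0=2,1=2,2->3] -> levels [6 6 5 3]
Step 4: flows [0->2,1->2,2->3] -> levels [5 5 6 4]
Step 5: flows [2->0,2->1,2->3] -> levels [6 6 3 5]
Step 6: flows [0->2,1->2,3->2] -> levels [5 5 6 4]
  -> period-2 cycle (repeats step 4); tank 2 never drops to <=2
Tank 2 never reaches <=2 within 15 steps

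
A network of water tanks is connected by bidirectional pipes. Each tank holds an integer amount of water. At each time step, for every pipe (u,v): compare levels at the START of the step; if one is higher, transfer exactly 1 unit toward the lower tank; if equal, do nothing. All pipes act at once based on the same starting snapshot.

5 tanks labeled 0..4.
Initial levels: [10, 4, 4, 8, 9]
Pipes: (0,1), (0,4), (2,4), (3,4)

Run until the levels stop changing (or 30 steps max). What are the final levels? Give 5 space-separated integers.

Step 1: flows [0->1,0->4,4->2,4->3] -> levels [8 5 5 9 8]
Step 2: flows [0->1,0=4,4->2,3->4] -> levels [7 6 6 8 8]
Step 3: flows [0->1,4->0,4->2,3=4] -> levels [7 7 7 8 6]
Step 4: flows [0=1,0->4,2->4,3->4] -> levels [6 7 6 7 9]
Step 5: flows [1->0,4->0,4->2,4->3] -> levels [8 6 7 8 6]
Step 6: flows [0->1,0->4,2->4,3->4] -> levels [6 7 6 7 9]
  -> period-2 cycle: step 6 state = step 4 state; never stabilizes
  -> state at step 30: (30-4) mod 2 = 0, same as step 4 -> [6 7 6 7 9]

Answer: 6 7 6 7 9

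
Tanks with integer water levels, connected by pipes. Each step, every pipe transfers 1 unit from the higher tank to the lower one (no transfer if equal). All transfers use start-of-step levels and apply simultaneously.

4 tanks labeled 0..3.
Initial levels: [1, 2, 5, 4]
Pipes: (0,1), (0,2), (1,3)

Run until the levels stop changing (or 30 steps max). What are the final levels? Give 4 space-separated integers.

Step 1: flows [1->0,2->0,3->1] -> levels [3 2 4 3]
Step 2: flows [0->1,2->0,3->1] -> levels [3 4 3 2]
Step 3: flows [1->0,0=2,1->3] -> levels [4 2 3 3]
Step 4: flows [0->1,0->2,3->1] -> levels [2 4 4 2]
Step 5: flows [1->0,2->0,1->3] -> levels [4 2 3 3]
  -> period-2 cycle: step 5 state = step 3 state; never stabilizes
  -> state at step 30: (30-3) mod 2 = 1, same as step 4 -> [2 4 4 2]

Answer: 2 4 4 2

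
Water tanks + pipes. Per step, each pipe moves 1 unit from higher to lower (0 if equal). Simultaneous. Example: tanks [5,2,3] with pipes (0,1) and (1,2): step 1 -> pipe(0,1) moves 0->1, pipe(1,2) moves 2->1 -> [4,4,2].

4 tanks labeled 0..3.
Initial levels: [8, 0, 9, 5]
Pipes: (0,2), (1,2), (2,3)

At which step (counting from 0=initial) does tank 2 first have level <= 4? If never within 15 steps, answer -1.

Step 1: flows [2->0,2->1,2->3] -> levels [9 1 6 6]
Step 2: flows [0->2,2->1,2=3] -> levels [8 2 6 6]
Step 3: flows [0->2,2->1,2=3] -> levels [7 3 6 6]
Step 4: flows [0->2,2->1,2=3] -> levels [6 4 6 6]
Step 5: flows [0=2,2->1,2=3] -> levels [6 5 5 6]
Step 6: flows [0->2,1=2,3->2] -> levels [5 5 7 5]
Step 7: flows [2->0,2->1,2->3] -> levels [6 6 4 6]
Tank 2 first reaches <=4 at step 7

Answer: 7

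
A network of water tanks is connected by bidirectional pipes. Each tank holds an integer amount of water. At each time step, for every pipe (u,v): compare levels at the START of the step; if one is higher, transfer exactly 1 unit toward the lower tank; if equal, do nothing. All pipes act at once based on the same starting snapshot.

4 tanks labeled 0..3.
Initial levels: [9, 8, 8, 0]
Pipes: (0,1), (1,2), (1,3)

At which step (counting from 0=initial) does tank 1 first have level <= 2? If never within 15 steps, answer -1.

Step 1: flows [0->1,1=2,1->3] -> levels [8 8 8 1]
Step 2: flows [0=1,1=2,1->3] -> levels [8 7 8 2]
Step 3: flows [0->1,2->1,1->3] -> levels [7 8 7 3]
Step 4: flows [1->0,1->2,1->3] -> levels [8 5 8 4]
Step 5: flows [0->1,2->1,1->3] -> levels [7 6 7 5]
Step 6: flows [0->1,2->1,1->3] -> levels [6 7 6 6]
Step 7: flows [1->0,1->2,1->3] -> levels [7 4 7 7]
Step 8: flows [0->1,2->1,3->1] -> levels [6 7 6 6]
  -> period-2 cycle (repeats step 6); tank 1 never drops to <=2
Tank 1 never reaches <=2 within 15 steps

Answer: -1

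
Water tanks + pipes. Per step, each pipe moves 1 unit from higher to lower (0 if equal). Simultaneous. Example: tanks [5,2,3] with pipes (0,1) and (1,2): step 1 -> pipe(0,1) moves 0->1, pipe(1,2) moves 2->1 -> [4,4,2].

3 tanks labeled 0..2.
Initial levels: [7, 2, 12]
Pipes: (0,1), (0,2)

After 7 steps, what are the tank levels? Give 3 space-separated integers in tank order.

Step 1: flows [0->1,2->0] -> levels [7 3 11]
Step 2: flows [0->1,2->0] -> levels [7 4 10]
Step 3: flows [0->1,2->0] -> levels [7 5 9]
Step 4: flows [0->1,2->0] -> levels [7 6 8]
Step 5: flows [0->1,2->0] -> levels [7 7 7]
Step 6: flows [0=1,0=2] -> levels [7 7 7]
  -> stable; steps 7..7 unchanged -> [7 7 7]

Answer: 7 7 7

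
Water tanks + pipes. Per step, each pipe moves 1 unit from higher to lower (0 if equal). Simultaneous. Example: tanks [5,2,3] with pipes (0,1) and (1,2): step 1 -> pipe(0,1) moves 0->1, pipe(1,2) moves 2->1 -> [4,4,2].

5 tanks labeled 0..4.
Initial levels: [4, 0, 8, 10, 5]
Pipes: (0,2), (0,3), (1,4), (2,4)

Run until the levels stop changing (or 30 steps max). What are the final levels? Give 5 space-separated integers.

Step 1: flows [2->0,3->0,4->1,2->4] -> levels [6 1 6 9 5]
Step 2: flows [0=2,3->0,4->1,2->4] -> levels [7 2 5 8 5]
Step 3: flows [0->2,3->0,4->1,2=4] -> levels [7 3 6 7 4]
Step 4: flows [0->2,0=3,4->1,2->4] -> levels [6 4 6 7 4]
Step 5: flows [0=2,3->0,1=4,2->4] -> levels [7 4 5 6 5]
Step 6: flows [0->2,0->3,4->1,2=4] -> levels [5 5 6 7 4]
Step 7: flows [2->0,3->0,1->4,2->4] -> levels [7 4 4 6 6]
Step 8: flows [0->2,0->3,4->1,4->2] -> levels [5 5 6 7 4]
  -> period-2 cycle: step 8 state = step 6 state; never stabilizes
  -> state at step 30: (30-6) mod 2 = 0, same as step 6 -> [5 5 6 7 4]

Answer: 5 5 6 7 4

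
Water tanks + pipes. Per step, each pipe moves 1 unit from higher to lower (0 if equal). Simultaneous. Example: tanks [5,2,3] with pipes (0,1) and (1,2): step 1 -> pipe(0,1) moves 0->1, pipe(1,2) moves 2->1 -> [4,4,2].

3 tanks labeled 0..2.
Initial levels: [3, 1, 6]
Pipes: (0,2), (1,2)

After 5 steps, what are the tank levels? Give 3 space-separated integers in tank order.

Answer: 3 3 4

Derivation:
Step 1: flows [2->0,2->1] -> levels [4 2 4]
Step 2: flows [0=2,2->1] -> levels [4 3 3]
Step 3: flows [0->2,1=2] -> levels [3 3 4]
Step 4: flows [2->0,2->1] -> levels [4 4 2]
Step 5: flows [0->2,1->2] -> levels [3 3 4]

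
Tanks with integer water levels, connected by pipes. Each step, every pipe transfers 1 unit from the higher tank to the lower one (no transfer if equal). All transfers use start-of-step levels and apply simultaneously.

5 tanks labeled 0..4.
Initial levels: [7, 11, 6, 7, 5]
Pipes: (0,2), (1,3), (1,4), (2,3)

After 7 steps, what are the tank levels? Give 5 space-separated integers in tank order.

Answer: 6 8 8 7 7

Derivation:
Step 1: flows [0->2,1->3,1->4,3->2] -> levels [6 9 8 7 6]
Step 2: flows [2->0,1->3,1->4,2->3] -> levels [7 7 6 9 7]
Step 3: flows [0->2,3->1,1=4,3->2] -> levels [6 8 8 7 7]
Step 4: flows [2->0,1->3,1->4,2->3] -> levels [7 6 6 9 8]
Step 5: flows [0->2,3->1,4->1,3->2] -> levels [6 8 8 7 7]
  -> period-2 cycle: step 5 state = step 3 state
  -> state at step 7: (7-3) mod 2 = 0, same as step 3 -> [6 8 8 7 7]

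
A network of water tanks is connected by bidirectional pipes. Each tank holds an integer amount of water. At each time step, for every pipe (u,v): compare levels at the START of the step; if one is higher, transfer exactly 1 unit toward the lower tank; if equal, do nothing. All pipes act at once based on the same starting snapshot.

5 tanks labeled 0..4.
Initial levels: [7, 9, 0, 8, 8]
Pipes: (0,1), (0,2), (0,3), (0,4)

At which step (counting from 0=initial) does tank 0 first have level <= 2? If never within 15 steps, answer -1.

Answer: -1

Derivation:
Step 1: flows [1->0,0->2,3->0,4->0] -> levels [9 8 1 7 7]
Step 2: flows [0->1,0->2,0->3,0->4] -> levels [5 9 2 8 8]
Step 3: flows [1->0,0->2,3->0,4->0] -> levels [7 8 3 7 7]
Step 4: flows [1->0,0->2,0=3,0=4] -> levels [7 7 4 7 7]
Step 5: flows [0=1,0->2,0=3,0=4] -> levels [6 7 5 7 7]
Step 6: flows [1->0,0->2,3->0,4->0] -> levels [8 6 6 6 6]
Step 7: flows [0->1,0->2,0->3,0->4] -> levels [4 7 7 7 7]
Step 8: flows [1->0,2->0,3->0,4->0] -> levels [8 6 6 6 6]
  -> period-2 cycle (repeats step 6); tank 0 never drops to <=2
Tank 0 never reaches <=2 within 15 steps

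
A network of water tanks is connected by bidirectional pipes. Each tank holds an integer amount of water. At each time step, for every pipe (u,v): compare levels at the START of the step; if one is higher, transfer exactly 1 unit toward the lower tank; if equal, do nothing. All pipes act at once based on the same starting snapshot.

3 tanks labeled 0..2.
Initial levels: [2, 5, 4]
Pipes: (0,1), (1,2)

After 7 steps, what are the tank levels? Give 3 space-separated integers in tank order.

Step 1: flows [1->0,1->2] -> levels [3 3 5]
Step 2: flows [0=1,2->1] -> levels [3 4 4]
Step 3: flows [1->0,1=2] -> levels [4 3 4]
Step 4: flows [0->1,2->1] -> levels [3 5 3]
Step 5: flows [1->0,1->2] -> levels [4 3 4]
  -> period-2 cycle: step 5 state = step 3 state
  -> state at step 7: (7-3) mod 2 = 0, same as step 3 -> [4 3 4]

Answer: 4 3 4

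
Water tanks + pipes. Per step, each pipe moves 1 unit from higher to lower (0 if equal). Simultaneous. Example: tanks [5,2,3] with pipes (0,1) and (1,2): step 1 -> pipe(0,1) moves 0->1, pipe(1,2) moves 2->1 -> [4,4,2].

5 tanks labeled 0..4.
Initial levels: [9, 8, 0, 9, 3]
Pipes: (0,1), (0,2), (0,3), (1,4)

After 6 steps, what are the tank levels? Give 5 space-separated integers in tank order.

Answer: 5 6 6 6 6

Derivation:
Step 1: flows [0->1,0->2,0=3,1->4] -> levels [7 8 1 9 4]
Step 2: flows [1->0,0->2,3->0,1->4] -> levels [8 6 2 8 5]
Step 3: flows [0->1,0->2,0=3,1->4] -> levels [6 6 3 8 6]
Step 4: flows [0=1,0->2,3->0,1=4] -> levels [6 6 4 7 6]
Step 5: flows [0=1,0->2,3->0,1=4] -> levels [6 6 5 6 6]
Step 6: flows [0=1,0->2,0=3,1=4] -> levels [5 6 6 6 6]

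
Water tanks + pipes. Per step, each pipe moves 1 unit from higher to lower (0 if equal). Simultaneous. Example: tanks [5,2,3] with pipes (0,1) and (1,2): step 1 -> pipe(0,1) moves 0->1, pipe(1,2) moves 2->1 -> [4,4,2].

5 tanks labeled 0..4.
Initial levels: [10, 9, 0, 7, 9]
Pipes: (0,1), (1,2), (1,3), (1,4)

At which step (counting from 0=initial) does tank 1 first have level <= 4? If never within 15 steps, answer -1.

Step 1: flows [0->1,1->2,1->3,1=4] -> levels [9 8 1 8 9]
Step 2: flows [0->1,1->2,1=3,4->1] -> levels [8 9 2 8 8]
Step 3: flows [1->0,1->2,1->3,1->4] -> levels [9 5 3 9 9]
Step 4: flows [0->1,1->2,3->1,4->1] -> levels [8 7 4 8 8]
Step 5: flows [0->1,1->2,3->1,4->1] -> levels [7 9 5 7 7]
Step 6: flows [1->0,1->2,1->3,1->4] -> levels [8 5 6 8 8]
Step 7: flows [0->1,2->1,3->1,4->1] -> levels [7 9 5 7 7]
  -> period-2 cycle (repeats step 5); tank 1 never drops to <=4
Tank 1 never reaches <=4 within 15 steps

Answer: -1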